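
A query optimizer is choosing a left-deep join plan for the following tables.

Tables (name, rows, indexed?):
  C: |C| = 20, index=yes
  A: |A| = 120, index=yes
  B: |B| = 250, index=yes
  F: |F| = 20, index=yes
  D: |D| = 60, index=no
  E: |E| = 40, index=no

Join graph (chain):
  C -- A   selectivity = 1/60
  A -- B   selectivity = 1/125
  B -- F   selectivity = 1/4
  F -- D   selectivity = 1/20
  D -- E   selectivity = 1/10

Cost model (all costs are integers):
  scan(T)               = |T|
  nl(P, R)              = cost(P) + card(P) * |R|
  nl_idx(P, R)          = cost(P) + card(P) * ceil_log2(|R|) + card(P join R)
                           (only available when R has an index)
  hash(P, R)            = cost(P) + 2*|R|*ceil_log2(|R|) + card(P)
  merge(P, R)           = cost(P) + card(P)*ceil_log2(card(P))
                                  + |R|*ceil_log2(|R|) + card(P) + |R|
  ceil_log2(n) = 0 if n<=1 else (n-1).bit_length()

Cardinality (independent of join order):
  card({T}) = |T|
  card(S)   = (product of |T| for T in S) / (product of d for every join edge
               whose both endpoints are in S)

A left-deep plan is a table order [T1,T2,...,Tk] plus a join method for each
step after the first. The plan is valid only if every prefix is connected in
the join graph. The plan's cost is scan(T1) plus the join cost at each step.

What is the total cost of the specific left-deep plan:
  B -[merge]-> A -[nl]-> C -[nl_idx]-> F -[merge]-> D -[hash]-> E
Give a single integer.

step 1: scan B: cost=250, card=250
step 2: join A via merge
    card(P join A) = 250*120/(125) = 240
    cost = 250 + 250*8 + 120*7 + 250 + 120 = 3460
step 3: join C via nl
    card(P join C) = 240*20/(60) = 80
    cost = 3460 + 240*20 = 8260
step 4: join F via nl_idx
    card(P join F) = 80*20/(4) = 400
    cost = 8260 + 80*5 + 400 = 9060
step 5: join D via merge
    card(P join D) = 400*60/(20) = 1200
    cost = 9060 + 400*9 + 60*6 + 400 + 60 = 13480
step 6: join E via hash
    card(P join E) = 1200*40/(10) = 4800
    cost = 13480 + 2*40*6 + 1200 = 15160

15160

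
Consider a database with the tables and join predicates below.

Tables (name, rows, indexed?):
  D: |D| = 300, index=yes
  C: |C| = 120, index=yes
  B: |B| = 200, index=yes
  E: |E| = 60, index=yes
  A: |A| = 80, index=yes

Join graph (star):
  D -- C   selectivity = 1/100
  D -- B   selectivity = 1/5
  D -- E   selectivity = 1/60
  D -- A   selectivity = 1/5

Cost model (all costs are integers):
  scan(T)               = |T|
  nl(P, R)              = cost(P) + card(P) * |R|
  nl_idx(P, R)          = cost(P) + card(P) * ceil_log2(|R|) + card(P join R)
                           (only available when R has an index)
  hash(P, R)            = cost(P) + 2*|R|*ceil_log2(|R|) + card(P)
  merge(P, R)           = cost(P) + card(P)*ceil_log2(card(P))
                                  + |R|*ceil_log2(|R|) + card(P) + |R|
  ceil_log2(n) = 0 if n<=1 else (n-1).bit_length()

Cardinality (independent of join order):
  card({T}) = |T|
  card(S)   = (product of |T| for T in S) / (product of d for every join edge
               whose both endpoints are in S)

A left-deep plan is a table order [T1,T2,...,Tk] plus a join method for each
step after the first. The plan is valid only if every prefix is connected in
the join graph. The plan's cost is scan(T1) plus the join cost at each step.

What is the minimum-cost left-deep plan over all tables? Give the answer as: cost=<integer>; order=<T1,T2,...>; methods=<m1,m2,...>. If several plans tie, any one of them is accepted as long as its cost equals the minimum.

cost=13080; order=C,D,E,A,B; methods=nl_idx,hash,hash,hash

Selinger DP (subsets sized 1..n):
  {D}: scan cost=300, card=300
  {C}: scan cost=120, card=120
  {B}: scan cost=200, card=200
  {E}: scan cost=60, card=60
  {A}: scan cost=80, card=80
  {CD}: card=360; try (D,nl_idx)→1560, (C,hash)→2280, (C,nl_idx)→2760, (D,merge)→4080, (C,merge)→4260, (D,hash)→5640 …(+2); best=1560 via (D,nl_idx)
  {BD}: card=12000; try (B,hash)→3800, (D,merge)→5000, (B,merge)→5100, (D,hash)→5800, (D,nl_idx)→14000, (B,nl_idx)→14700 …(+2); best=3800 via (B,hash)
  {DE}: card=300; try (D,nl_idx)→900, (E,hash)→1320, (E,nl_idx)→2400, (D,merge)→3480, (E,merge)→3720, (D,hash)→5520 …(+2); best=900 via (D,nl_idx)
  {AD}: card=4800; try (A,hash)→1720, (D,merge)→3720, (A,merge)→3940, (D,hash)→5560, (D,nl_idx)→5600, (A,nl_idx)→7200 …(+2); best=1720 via (A,hash)
  {BCD}: card=14400; try (B,hash)→5120, (B,merge)→6960, (C,hash)→17480, (B,nl_idx)→18840, (B,nl)→73560, (C,nl_idx)→102200 …(+2); best=5120 via (B,hash)
  {CDE}: card=360; try (E,hash)→2640, (C,hash)→2880, (C,nl_idx)→3360, (E,nl_idx)→4080, (C,merge)→4860, (E,merge)→5580 …(+2); best=2640 via (E,hash)
  {ACD}: card=5760; try (A,hash)→3040, (A,merge)→5800, (C,hash)→8200, (A,nl_idx)→9840, (A,nl)→30360, (C,nl_idx)→41080 …(+2); best=3040 via (A,hash)
  {BDE}: card=12000; try (B,hash)→4400, (B,merge)→5700, (B,nl_idx)→15300, (E,hash)→16520, (B,nl)→60900, (E,nl_idx)→87800 …(+2); best=4400 via (B,hash)
  {ABD}: card=192000; try (B,hash)→9720, (A,hash)→16920, (B,merge)→70720, (A,merge)→184440, (B,nl_idx)→232120, (A,nl_idx)→279800 …(+2); best=9720 via (B,hash)
  {ADE}: card=4800; try (A,hash)→2320, (A,merge)→4540, (E,hash)→7240, (A,nl_idx)→7800, (A,nl)→24900, (E,nl_idx)→35320 …(+2); best=2320 via (A,hash)
  {BCDE}: card=14400; try (B,hash)→6200, (B,merge)→8040, (C,hash)→18080, (B,nl_idx)→19920, (E,hash)→20240, (B,nl)→74640 …(+6); best=6200 via (B,hash)
  {ABCD}: card=230400; try (B,hash)→12000, (A,hash)→20640, (B,merge)→85480, (C,hash)→203400, (A,merge)→221760, (B,nl_idx)→279520 …(+6); best=12000 via (B,hash)
  {ACDE}: card=5760; try (A,hash)→4120, (A,merge)→6880, (C,hash)→8800, (E,hash)→9520, (A,nl_idx)→10920, (A,nl)→31440 …(+6); best=4120 via (A,hash)
  {ABDE}: card=192000; try (B,hash)→10320, (A,hash)→17520, (B,merge)→71320, (A,merge)→185040, (E,hash)→202440, (B,nl_idx)→232720 …(+6); best=10320 via (B,hash)
  {ABCDE}: card=230400; try (B,hash)→13080, (A,hash)→21720, (B,merge)→86560, (C,hash)→204000, (A,merge)→222840, (E,hash)→243120 …(+10); best=13080 via (B,hash)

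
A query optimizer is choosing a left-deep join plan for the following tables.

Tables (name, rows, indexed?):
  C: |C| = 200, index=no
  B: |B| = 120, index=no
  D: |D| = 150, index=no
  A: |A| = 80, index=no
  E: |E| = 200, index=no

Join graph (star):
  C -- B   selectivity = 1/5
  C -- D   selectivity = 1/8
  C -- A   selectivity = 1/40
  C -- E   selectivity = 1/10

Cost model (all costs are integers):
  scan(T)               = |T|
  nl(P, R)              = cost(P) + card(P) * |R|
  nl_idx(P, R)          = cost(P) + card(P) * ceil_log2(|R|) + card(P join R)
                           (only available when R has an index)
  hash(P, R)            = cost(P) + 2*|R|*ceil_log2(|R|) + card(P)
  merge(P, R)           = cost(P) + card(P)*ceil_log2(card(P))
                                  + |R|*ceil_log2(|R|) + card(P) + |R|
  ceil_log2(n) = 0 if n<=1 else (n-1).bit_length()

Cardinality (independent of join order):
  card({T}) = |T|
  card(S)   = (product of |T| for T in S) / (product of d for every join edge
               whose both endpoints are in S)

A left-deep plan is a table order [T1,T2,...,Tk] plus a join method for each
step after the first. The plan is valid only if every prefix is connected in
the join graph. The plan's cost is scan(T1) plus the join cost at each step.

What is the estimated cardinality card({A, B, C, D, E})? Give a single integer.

Tables in S: A(80), B(120), C(200), D(150), E(200)
Edges inside S: C-B(d=5), C-D(d=8), C-A(d=40), C-E(d=10)
numerator = 80 * 120 * 200 * 150 * 200 = 57600000000
denominator = 5 * 8 * 40 * 10 = 16000
card(S) = 57600000000 / 16000 = 3600000

3600000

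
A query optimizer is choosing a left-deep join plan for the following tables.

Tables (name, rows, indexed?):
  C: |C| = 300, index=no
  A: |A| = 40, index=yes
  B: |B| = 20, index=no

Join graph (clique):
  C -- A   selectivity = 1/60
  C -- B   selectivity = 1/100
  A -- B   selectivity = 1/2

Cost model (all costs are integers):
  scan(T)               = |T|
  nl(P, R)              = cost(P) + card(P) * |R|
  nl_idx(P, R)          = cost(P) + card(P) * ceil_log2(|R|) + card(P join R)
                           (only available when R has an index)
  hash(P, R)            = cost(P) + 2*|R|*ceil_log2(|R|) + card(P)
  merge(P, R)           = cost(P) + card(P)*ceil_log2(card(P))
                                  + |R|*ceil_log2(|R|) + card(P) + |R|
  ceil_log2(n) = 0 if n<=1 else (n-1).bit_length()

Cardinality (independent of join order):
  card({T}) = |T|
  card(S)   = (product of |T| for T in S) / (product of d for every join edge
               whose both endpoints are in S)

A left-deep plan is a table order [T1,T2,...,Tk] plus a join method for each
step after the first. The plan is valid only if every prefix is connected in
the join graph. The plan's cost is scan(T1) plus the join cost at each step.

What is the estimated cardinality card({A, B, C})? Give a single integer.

Tables in S: A(40), B(20), C(300)
Edges inside S: C-A(d=60), C-B(d=100), A-B(d=2)
numerator = 40 * 20 * 300 = 240000
denominator = 60 * 100 * 2 = 12000
card(S) = 240000 / 12000 = 20

20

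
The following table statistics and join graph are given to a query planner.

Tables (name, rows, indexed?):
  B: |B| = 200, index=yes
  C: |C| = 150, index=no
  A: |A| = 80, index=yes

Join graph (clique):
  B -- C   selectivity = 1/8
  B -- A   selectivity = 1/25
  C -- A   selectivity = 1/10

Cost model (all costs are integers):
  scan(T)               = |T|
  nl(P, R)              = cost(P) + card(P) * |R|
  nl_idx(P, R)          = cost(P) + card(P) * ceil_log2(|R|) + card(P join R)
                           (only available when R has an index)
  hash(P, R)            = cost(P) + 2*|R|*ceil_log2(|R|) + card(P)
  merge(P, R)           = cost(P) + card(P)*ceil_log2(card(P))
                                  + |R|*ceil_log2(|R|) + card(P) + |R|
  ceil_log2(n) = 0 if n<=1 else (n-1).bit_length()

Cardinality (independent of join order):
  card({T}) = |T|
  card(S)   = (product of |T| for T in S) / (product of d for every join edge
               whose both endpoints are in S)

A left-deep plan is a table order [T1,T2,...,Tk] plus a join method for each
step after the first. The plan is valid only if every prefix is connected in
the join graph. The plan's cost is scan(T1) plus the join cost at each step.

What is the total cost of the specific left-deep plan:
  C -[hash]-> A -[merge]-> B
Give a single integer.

step 1: scan C: cost=150, card=150
step 2: join A via hash
    card(P join A) = 150*80/(10) = 1200
    cost = 150 + 2*80*7 + 150 = 1420
step 3: join B via merge
    card(P join B) = 1200*200/(8*25) = 1200
    cost = 1420 + 1200*11 + 200*8 + 1200 + 200 = 17620

17620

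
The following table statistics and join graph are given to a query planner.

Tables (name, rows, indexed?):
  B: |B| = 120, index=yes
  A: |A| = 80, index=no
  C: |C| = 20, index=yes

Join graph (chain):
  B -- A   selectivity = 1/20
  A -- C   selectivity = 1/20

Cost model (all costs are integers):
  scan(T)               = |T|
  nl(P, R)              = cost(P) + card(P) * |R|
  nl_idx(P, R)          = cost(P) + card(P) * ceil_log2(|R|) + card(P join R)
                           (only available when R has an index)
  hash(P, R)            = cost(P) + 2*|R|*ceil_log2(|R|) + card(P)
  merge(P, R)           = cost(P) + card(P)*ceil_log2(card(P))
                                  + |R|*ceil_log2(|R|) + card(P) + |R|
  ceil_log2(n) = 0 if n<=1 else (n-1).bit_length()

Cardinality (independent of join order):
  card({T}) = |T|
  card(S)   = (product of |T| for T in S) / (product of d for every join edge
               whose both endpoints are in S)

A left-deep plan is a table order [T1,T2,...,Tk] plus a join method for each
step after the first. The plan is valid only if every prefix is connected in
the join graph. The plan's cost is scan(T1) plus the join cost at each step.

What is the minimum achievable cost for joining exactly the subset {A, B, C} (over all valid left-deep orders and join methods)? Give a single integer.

1400

Selinger DP over subsets of {A,B,C}:
  {B}: scan cost=120, card=120
  {A}: scan cost=80, card=80
  {C}: scan cost=20, card=20
  {AB}: card=480; try (B,nl_idx)→1120, (A,hash)→1360, (B,merge)→1680, (A,merge)→1720, (B,hash)→1840, (B,nl)→9680 …(+1); best=1120 via (B,nl_idx)
  {AC}: card=80; try (C,hash)→360, (C,nl_idx)→560, (A,merge)→780, (C,merge)→840, (A,hash)→1160, (A,nl)→1620 …(+1); best=360 via (C,hash)
  {ABC}: card=480; try (B,nl_idx)→1400, (C,hash)→1800, (B,merge)→1960, (B,hash)→2120, (C,nl_idx)→4000, (C,merge)→6040 …(+2); best=1400 via (B,nl_idx)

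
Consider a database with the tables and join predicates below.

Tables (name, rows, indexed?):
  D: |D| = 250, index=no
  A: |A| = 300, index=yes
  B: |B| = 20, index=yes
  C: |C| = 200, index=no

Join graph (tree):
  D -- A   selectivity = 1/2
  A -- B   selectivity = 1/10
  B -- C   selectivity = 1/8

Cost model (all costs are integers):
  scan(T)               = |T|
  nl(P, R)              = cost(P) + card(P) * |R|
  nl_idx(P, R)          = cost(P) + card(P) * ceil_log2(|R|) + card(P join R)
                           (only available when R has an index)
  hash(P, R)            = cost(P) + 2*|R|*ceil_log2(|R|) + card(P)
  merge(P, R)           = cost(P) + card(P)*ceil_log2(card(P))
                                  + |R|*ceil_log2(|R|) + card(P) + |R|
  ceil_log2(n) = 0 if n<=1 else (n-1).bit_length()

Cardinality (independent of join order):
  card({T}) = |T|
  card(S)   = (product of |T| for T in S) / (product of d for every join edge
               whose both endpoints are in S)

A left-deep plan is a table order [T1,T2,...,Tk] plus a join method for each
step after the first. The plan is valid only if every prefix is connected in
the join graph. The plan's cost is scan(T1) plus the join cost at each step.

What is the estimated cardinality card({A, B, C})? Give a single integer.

15000

Tables in S: A(300), B(20), C(200)
Edges inside S: A-B(d=10), B-C(d=8)
numerator = 300 * 20 * 200 = 1200000
denominator = 10 * 8 = 80
card(S) = 1200000 / 80 = 15000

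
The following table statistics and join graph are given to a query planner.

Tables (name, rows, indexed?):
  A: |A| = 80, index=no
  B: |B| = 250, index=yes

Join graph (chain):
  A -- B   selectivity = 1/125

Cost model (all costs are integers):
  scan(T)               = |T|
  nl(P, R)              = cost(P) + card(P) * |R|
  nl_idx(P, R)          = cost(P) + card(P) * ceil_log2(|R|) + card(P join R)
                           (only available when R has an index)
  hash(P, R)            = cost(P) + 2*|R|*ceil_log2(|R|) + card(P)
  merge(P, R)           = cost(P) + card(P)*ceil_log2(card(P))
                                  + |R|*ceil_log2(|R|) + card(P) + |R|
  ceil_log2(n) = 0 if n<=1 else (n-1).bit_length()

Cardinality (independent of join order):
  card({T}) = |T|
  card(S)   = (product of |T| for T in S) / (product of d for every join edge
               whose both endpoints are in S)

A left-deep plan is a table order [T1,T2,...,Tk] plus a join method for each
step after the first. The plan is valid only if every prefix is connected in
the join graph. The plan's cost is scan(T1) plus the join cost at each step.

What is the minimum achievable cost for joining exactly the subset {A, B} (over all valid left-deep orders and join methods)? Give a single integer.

880

Selinger DP over subsets of {A,B}:
  {A}: scan cost=80, card=80
  {B}: scan cost=250, card=250
  {AB}: card=160; try (B,nl_idx)→880, (A,hash)→1620, (B,merge)→2970, (A,merge)→3140, (B,hash)→4160, (B,nl)→20080 …(+1); best=880 via (B,nl_idx)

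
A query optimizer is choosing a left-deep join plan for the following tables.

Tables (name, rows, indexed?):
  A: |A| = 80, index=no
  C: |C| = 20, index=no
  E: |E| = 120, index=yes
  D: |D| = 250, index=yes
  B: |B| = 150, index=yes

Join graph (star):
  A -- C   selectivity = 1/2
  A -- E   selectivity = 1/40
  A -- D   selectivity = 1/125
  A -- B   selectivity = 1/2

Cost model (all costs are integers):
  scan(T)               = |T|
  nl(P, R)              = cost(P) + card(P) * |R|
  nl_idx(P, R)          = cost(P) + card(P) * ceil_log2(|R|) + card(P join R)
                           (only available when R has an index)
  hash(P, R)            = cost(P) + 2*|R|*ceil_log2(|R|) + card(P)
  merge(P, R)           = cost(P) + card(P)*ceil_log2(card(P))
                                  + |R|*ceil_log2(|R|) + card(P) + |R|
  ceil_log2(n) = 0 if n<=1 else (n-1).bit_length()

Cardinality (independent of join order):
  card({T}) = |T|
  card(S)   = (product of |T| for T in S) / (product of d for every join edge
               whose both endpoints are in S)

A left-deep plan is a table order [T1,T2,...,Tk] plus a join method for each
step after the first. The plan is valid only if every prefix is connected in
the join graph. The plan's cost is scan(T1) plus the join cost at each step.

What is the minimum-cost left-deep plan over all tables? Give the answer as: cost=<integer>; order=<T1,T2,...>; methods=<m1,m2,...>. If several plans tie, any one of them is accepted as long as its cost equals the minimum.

cost=10360; order=A,D,E,C,B; methods=nl_idx,nl_idx,hash,hash

Selinger DP (subsets sized 1..n):
  {A}: scan cost=80, card=80
  {C}: scan cost=20, card=20
  {E}: scan cost=120, card=120
  {D}: scan cost=250, card=250
  {B}: scan cost=150, card=150
  {AC}: card=800; try (C,hash)→360, (A,merge)→780, (C,merge)→840, (A,hash)→1160, (A,nl)→1620, (C,nl)→1680; best=360 via (C,hash)
  {AE}: card=240; try (E,nl_idx)→880, (A,hash)→1360, (E,merge)→1680, (A,merge)→1720, (E,hash)→1840, (E,nl)→9680 …(+1); best=880 via (E,nl_idx)
  {AD}: card=160; try (D,nl_idx)→880, (A,hash)→1620, (D,merge)→2970, (A,merge)→3140, (D,hash)→4160, (D,nl)→20080 …(+1); best=880 via (D,nl_idx)
  {AB}: card=6000; try (A,hash)→1420, (B,merge)→2070, (A,merge)→2140, (B,hash)→2560, (B,nl_idx)→6720, (B,nl)→12080 …(+1); best=1420 via (A,hash)
  {ACE}: card=2400; try (C,hash)→1320, (E,hash)→2840, (C,merge)→3160, (C,nl)→5680, (E,nl_idx)→8360, (E,merge)→10120 …(+1); best=1320 via (C,hash)
  {ACD}: card=1600; try (C,hash)→1240, (C,merge)→2440, (C,nl)→4080, (D,hash)→5160, (D,nl_idx)→8360, (D,merge)→11410 …(+1); best=1240 via (C,hash)
  {ABC}: card=60000; try (B,hash)→3560, (C,hash)→7620, (B,merge)→10510, (B,nl_idx)→66760, (C,merge)→85540, (B,nl)→120360 …(+1); best=3560 via (B,hash)
  {ADE}: card=480; try (E,nl_idx)→2480, (E,hash)→2720, (E,merge)→3280, (D,nl_idx)→3280, (D,hash)→5120, (D,merge)→5290 …(+2); best=2480 via (E,nl_idx)
  {ABE}: card=18000; try (B,hash)→3520, (B,merge)→4390, (E,hash)→9100, (B,nl_idx)→20800, (B,nl)→36880, (E,nl_idx)→61420 …(+2); best=3520 via (B,hash)
  {ABD}: card=12000; try (B,hash)→3440, (B,merge)→3670, (D,hash)→11420, (B,nl_idx)→14160, (B,nl)→24880, (D,nl_idx)→61420 …(+2); best=3440 via (B,hash)
  {ACDE}: card=4800; try (C,hash)→3160, (E,hash)→4520, (C,merge)→7400, (D,hash)→7720, (C,nl)→12080, (E,nl_idx)→17240 …(+5); best=3160 via (C,hash)
  {ABCE}: card=180000; try (B,hash)→6120, (C,hash)→21720, (B,merge)→33870, (E,hash)→65240, (B,nl_idx)→200520, (C,merge)→291640 …(+5); best=6120 via (B,hash)
  {ABCD}: card=120000; try (B,hash)→5240, (C,hash)→15640, (B,merge)→21790, (D,hash)→67560, (B,nl_idx)→134040, (C,merge)→183560 …(+5); best=5240 via (B,hash)
  {ABDE}: card=36000; try (B,hash)→5360, (B,merge)→8630, (E,hash)→17120, (D,hash)→25520, (B,nl_idx)→42320, (B,nl)→74480 …(+6); best=5360 via (B,hash)
  {ABCDE}: card=360000; try (B,hash)→10360, (C,hash)→41560, (B,merge)→71710, (E,hash)→126920, (D,hash)→190120, (B,nl_idx)→401560 …(+9); best=10360 via (B,hash)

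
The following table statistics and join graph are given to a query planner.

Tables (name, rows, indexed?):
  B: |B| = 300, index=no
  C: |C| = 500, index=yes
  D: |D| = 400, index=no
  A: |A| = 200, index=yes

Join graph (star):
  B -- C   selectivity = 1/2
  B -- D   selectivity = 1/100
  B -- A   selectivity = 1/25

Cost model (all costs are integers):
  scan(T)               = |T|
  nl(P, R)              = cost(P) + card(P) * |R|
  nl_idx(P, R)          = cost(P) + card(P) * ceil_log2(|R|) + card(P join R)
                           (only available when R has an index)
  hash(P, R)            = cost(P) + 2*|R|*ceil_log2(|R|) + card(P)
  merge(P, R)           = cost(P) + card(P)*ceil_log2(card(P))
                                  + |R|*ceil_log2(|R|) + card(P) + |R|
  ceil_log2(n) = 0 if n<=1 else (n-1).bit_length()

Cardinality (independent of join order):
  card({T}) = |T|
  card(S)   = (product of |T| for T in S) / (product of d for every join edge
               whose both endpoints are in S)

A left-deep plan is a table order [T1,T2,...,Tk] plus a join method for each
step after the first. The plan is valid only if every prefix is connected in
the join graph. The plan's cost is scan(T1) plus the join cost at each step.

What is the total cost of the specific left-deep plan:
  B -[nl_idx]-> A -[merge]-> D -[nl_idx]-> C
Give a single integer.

2526700

step 1: scan B: cost=300, card=300
step 2: join A via nl_idx
    card(P join A) = 300*200/(25) = 2400
    cost = 300 + 300*8 + 2400 = 5100
step 3: join D via merge
    card(P join D) = 2400*400/(100) = 9600
    cost = 5100 + 2400*12 + 400*9 + 2400 + 400 = 40300
step 4: join C via nl_idx
    card(P join C) = 9600*500/(2) = 2400000
    cost = 40300 + 9600*9 + 2400000 = 2526700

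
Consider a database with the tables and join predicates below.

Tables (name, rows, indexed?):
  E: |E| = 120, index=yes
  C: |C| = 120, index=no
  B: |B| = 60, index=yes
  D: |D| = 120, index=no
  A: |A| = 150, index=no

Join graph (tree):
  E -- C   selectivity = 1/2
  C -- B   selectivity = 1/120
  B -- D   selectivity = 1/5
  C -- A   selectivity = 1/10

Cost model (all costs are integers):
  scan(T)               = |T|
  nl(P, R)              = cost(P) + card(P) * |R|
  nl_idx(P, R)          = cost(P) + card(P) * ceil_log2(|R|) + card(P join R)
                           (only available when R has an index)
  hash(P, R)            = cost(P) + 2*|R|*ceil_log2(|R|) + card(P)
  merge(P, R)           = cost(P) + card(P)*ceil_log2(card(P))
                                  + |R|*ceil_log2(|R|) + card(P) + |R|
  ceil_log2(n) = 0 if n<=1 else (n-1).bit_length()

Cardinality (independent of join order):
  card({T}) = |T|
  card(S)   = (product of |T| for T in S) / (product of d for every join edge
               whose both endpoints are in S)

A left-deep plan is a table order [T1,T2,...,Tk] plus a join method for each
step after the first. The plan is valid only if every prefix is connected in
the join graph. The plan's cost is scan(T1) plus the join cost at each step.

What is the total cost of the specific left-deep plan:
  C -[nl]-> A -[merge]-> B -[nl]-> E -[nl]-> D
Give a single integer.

step 1: scan C: cost=120, card=120
step 2: join A via nl
    card(P join A) = 120*150/(10) = 1800
    cost = 120 + 120*150 = 18120
step 3: join B via merge
    card(P join B) = 1800*60/(120) = 900
    cost = 18120 + 1800*11 + 60*6 + 1800 + 60 = 40140
step 4: join E via nl
    card(P join E) = 900*120/(2) = 54000
    cost = 40140 + 900*120 = 148140
step 5: join D via nl
    card(P join D) = 54000*120/(5) = 1296000
    cost = 148140 + 54000*120 = 6628140

6628140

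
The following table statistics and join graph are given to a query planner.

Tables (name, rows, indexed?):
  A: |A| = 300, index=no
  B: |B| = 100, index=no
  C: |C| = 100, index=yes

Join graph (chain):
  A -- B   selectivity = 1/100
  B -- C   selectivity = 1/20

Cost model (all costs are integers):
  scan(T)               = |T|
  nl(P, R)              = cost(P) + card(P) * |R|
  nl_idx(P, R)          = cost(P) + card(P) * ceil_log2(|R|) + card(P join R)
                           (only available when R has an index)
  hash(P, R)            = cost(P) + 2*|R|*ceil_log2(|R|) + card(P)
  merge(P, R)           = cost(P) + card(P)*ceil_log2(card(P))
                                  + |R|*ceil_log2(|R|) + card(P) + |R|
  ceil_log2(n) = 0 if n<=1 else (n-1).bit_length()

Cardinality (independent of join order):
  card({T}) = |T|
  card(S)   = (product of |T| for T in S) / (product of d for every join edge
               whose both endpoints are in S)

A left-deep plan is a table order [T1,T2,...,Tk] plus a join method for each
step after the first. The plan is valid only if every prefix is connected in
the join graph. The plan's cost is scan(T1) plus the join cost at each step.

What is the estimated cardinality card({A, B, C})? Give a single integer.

Tables in S: A(300), B(100), C(100)
Edges inside S: A-B(d=100), B-C(d=20)
numerator = 300 * 100 * 100 = 3000000
denominator = 100 * 20 = 2000
card(S) = 3000000 / 2000 = 1500

1500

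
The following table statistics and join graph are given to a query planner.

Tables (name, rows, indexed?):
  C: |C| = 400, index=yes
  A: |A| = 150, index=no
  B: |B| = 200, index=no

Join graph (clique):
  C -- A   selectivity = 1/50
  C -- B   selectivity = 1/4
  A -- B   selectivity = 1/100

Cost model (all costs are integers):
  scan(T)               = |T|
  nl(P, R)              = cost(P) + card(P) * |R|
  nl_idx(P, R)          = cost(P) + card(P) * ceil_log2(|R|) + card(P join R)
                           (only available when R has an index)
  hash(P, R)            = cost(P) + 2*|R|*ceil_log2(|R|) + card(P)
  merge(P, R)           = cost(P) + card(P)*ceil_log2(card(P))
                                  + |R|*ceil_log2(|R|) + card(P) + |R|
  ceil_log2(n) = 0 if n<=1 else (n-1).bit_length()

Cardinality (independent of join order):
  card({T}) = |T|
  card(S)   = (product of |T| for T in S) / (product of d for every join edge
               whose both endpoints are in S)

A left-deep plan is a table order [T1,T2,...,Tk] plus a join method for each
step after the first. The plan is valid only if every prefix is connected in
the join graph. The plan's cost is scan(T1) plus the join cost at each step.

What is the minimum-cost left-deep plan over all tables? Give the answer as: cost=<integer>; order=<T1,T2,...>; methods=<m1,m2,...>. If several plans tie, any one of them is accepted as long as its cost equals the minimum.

cost=6100; order=B,A,C; methods=hash,nl_idx

Selinger DP (subsets sized 1..n):
  {C}: scan cost=400, card=400
  {A}: scan cost=150, card=150
  {B}: scan cost=200, card=200
  {AC}: card=1200; try (C,nl_idx)→2700, (A,hash)→3200, (C,merge)→5500, (A,merge)→5750, (C,hash)→7500, (C,nl)→60150 …(+1); best=2700 via (C,nl_idx)
  {BC}: card=20000; try (B,hash)→4000, (C,merge)→6000, (B,merge)→6200, (C,hash)→7600, (C,nl_idx)→22000, (C,nl)→80200 …(+1); best=4000 via (B,hash)
  {AB}: card=300; try (A,hash)→2800, (B,merge)→3300, (A,merge)→3350, (B,hash)→3500, (B,nl)→30150, (A,nl)→30200; best=2800 via (A,hash)
  {ABC}: card=600; try (C,nl_idx)→6100, (B,hash)→7100, (C,merge)→9800, (C,hash)→10300, (B,merge)→18900, (A,hash)→26400 …(+4); best=6100 via (C,nl_idx)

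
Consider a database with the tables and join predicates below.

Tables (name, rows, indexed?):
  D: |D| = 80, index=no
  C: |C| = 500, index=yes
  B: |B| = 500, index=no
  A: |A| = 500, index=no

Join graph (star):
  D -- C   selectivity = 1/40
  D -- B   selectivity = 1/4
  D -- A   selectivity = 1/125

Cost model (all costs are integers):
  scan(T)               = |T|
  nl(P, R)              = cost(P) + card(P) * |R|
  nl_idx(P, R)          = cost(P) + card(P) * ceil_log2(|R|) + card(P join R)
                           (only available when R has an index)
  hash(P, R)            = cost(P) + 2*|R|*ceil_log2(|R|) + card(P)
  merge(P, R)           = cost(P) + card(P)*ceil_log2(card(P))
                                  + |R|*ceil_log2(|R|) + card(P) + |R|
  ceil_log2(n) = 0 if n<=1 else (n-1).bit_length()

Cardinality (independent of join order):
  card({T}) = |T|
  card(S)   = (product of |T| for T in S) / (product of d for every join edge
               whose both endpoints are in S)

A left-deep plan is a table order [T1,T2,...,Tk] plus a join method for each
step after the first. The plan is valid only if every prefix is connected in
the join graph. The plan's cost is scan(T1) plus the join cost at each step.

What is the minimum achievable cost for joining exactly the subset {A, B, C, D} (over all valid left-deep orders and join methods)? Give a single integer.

22000

Selinger DP over subsets of {A,B,C,D}:
  {D}: scan cost=80, card=80
  {C}: scan cost=500, card=500
  {B}: scan cost=500, card=500
  {A}: scan cost=500, card=500
  {CD}: card=1000; try (C,nl_idx)→1800, (D,hash)→2120, (C,merge)→5720, (D,merge)→6140, (C,hash)→9160, (C,nl)→40080 …(+1); best=1800 via (C,nl_idx)
  {BD}: card=10000; try (D,hash)→2120, (B,merge)→5720, (D,merge)→6140, (B,hash)→9160, (B,nl)→40080, (D,nl)→40500; best=2120 via (D,hash)
  {AD}: card=320; try (D,hash)→2120, (A,merge)→5720, (D,merge)→6140, (A,hash)→9160, (A,nl)→40080, (D,nl)→40500; best=2120 via (D,hash)
  {BCD}: card=125000; try (B,hash)→11800, (B,merge)→17800, (C,hash)→21120, (C,merge)→157120, (C,nl_idx)→217120, (B,nl)→501800 …(+1); best=11800 via (B,hash)
  {ACD}: card=4000; try (C,nl_idx)→9000, (C,merge)→10320, (C,hash)→11440, (A,hash)→11800, (A,merge)→17800, (C,nl)→162120 …(+1); best=9000 via (C,nl_idx)
  {ABD}: card=40000; try (B,merge)→10320, (B,hash)→11440, (A,hash)→21120, (A,merge)→157120, (B,nl)→162120, (A,nl)→5002120; best=10320 via (B,merge)
  {ABCD}: card=500000; try (B,hash)→22000, (C,hash)→59320, (B,merge)→66000, (A,hash)→145800, (C,merge)→695320, (C,nl_idx)→870320 …(+4); best=22000 via (B,hash)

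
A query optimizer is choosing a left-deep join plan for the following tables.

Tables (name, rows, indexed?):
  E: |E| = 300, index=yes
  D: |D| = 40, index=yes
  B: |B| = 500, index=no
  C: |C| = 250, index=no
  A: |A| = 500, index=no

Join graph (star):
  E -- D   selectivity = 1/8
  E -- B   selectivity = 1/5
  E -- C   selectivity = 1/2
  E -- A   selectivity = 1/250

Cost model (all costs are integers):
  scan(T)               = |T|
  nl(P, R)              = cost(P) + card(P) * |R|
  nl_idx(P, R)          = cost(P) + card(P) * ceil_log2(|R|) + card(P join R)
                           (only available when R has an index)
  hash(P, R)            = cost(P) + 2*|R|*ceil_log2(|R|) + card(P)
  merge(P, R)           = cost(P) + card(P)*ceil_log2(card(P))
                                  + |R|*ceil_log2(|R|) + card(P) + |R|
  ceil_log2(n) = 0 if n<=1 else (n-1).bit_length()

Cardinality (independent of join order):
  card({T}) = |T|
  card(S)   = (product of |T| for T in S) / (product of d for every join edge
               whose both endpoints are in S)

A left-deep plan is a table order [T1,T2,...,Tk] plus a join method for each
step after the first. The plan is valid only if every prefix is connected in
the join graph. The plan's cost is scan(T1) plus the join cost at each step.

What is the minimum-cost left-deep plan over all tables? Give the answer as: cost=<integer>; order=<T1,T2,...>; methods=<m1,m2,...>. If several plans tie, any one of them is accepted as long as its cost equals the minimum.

Selinger DP (subsets sized 1..n):
  {E}: scan cost=300, card=300
  {D}: scan cost=40, card=40
  {B}: scan cost=500, card=500
  {C}: scan cost=250, card=250
  {A}: scan cost=500, card=500
  {DE}: card=1500; try (D,hash)→1080, (E,nl_idx)→1900, (E,merge)→3320, (D,merge)→3580, (D,nl_idx)→3600, (E,hash)→5480 …(+2); best=1080 via (D,hash)
  {BE}: card=30000; try (E,hash)→6400, (B,merge)→8300, (E,merge)→8500, (B,hash)→9600, (E,nl_idx)→35000, (B,nl)→150300 …(+1); best=6400 via (E,hash)
  {CE}: card=37500; try (C,hash)→4600, (E,merge)→5500, (C,merge)→5550, (E,hash)→5900, (E,nl_idx)→40000, (E,nl)→75250 …(+1); best=4600 via (C,hash)
  {AE}: card=600; try (E,nl_idx)→5600, (E,hash)→6400, (A,merge)→8300, (E,merge)→8500, (A,hash)→9600, (A,nl)→150300 …(+1); best=5600 via (E,nl_idx)
  {BDE}: card=150000; try (B,hash)→11580, (B,merge)→24080, (D,hash)→36880, (D,nl_idx)→336400, (D,merge)→486680, (B,nl)→751080 …(+1); best=11580 via (B,hash)
  {CDE}: card=187500; try (C,hash)→6580, (C,merge)→21330, (D,hash)→42580, (C,nl)→376080, (D,nl_idx)→417100, (D,merge)→642380 …(+1); best=6580 via (C,hash)
  {ADE}: card=3000; try (D,hash)→6680, (A,hash)→11580, (D,nl_idx)→12200, (D,merge)→12480, (A,merge)→24080, (D,nl)→29600 …(+1); best=6680 via (D,hash)
  {BCE}: card=3750000; try (C,hash)→40400, (B,hash)→51100, (C,merge)→488650, (B,merge)→647100, (C,nl)→7506400, (B,nl)→18754600; best=40400 via (C,hash)
  {ABE}: card=60000; try (B,hash)→15200, (B,merge)→17200, (A,hash)→45400, (B,nl)→305600, (A,merge)→491400, (A,nl)→15006400; best=15200 via (B,hash)
  {ACE}: card=75000; try (C,hash)→10200, (C,merge)→14450, (A,hash)→51100, (C,nl)→155600, (A,merge)→647100, (A,nl)→18754600; best=10200 via (C,hash)
  {BCDE}: card=18750000; try (C,hash)→165580, (B,hash)→203080, (C,merge)→2863830, (B,merge)→3574080, (D,hash)→3790880, (C,nl)→37511580 …(+4); best=165580 via (C,hash)
  {ABDE}: card=300000; try (B,hash)→18680, (B,merge)→50680, (D,hash)→75680, (A,hash)→170580, (D,nl_idx)→675200, (D,merge)→1035480 …(+4); best=18680 via (B,hash)
  {ACDE}: card=375000; try (C,hash)→13680, (C,merge)→47930, (D,hash)→85680, (A,hash)→203080, (C,nl)→756680, (D,nl_idx)→835200 …(+4); best=13680 via (C,hash)
  {ABCE}: card=7500000; try (C,hash)→79200, (B,hash)→94200, (C,merge)→1037450, (B,merge)→1365200, (A,hash)→3799400, (C,nl)→15015200 …(+3); best=79200 via (C,hash)
  {ABCDE}: card=37500000; try (C,hash)→322680, (B,hash)→397680, (C,merge)→6020930, (B,merge)→7518680, (D,hash)→7579680, (A,hash)→18924580 …(+7); best=322680 via (C,hash)

cost=322680; order=A,E,D,B,C; methods=nl_idx,hash,hash,hash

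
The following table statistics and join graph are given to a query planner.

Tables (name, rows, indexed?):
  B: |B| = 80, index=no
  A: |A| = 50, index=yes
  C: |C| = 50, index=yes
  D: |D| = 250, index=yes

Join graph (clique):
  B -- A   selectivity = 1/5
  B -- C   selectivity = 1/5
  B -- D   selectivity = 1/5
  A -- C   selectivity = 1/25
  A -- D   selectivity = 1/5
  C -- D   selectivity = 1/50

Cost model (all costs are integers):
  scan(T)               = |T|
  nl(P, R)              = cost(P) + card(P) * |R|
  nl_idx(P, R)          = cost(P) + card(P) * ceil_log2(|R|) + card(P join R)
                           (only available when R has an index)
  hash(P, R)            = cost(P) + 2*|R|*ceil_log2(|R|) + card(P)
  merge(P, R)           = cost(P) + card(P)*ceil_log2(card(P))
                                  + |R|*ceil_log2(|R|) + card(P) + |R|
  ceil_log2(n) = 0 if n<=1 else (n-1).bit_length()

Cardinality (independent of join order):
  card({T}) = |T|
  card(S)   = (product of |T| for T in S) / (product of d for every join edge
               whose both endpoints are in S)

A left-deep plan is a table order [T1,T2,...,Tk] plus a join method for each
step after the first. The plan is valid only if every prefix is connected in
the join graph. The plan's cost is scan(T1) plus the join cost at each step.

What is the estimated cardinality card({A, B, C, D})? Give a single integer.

64

Tables in S: A(50), B(80), C(50), D(250)
Edges inside S: B-A(d=5), B-C(d=5), B-D(d=5), A-C(d=25), A-D(d=5), C-D(d=50)
numerator = 50 * 80 * 50 * 250 = 50000000
denominator = 5 * 5 * 5 * 25 * 5 * 50 = 781250
card(S) = 50000000 / 781250 = 64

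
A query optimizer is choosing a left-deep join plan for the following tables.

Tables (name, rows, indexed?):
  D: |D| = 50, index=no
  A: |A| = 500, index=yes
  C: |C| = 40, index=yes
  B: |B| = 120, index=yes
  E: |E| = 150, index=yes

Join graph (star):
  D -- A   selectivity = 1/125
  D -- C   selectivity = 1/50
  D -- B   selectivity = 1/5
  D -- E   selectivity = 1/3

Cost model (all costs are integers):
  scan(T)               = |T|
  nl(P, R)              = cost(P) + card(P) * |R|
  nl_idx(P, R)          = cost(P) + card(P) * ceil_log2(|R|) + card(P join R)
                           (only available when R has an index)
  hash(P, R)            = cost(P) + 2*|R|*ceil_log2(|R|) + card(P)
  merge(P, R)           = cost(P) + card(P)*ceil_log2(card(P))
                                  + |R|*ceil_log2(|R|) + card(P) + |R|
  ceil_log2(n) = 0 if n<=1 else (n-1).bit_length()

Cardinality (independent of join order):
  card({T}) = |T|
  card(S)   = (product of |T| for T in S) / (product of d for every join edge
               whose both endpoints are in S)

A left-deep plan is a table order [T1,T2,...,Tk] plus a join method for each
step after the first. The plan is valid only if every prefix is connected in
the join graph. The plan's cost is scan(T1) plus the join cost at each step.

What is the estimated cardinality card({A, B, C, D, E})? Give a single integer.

Tables in S: A(500), B(120), C(40), D(50), E(150)
Edges inside S: D-A(d=125), D-C(d=50), D-B(d=5), D-E(d=3)
numerator = 500 * 120 * 40 * 50 * 150 = 18000000000
denominator = 125 * 50 * 5 * 3 = 93750
card(S) = 18000000000 / 93750 = 192000

192000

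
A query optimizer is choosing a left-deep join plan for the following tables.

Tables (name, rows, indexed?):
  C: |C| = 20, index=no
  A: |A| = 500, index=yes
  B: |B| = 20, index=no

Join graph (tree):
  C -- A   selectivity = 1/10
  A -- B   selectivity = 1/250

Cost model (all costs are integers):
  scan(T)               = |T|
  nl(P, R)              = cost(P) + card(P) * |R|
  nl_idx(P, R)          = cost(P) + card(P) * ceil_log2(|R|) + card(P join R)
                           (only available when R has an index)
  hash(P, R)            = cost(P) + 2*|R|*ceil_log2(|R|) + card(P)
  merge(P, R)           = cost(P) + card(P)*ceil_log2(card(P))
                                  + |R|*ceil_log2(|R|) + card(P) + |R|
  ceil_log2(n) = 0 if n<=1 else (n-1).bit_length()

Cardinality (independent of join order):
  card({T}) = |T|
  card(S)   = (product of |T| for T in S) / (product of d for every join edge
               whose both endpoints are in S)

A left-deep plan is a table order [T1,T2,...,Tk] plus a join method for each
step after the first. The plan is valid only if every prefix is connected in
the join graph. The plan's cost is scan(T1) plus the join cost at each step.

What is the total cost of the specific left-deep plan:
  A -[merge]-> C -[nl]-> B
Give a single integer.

25620

step 1: scan A: cost=500, card=500
step 2: join C via merge
    card(P join C) = 500*20/(10) = 1000
    cost = 500 + 500*9 + 20*5 + 500 + 20 = 5620
step 3: join B via nl
    card(P join B) = 1000*20/(250) = 80
    cost = 5620 + 1000*20 = 25620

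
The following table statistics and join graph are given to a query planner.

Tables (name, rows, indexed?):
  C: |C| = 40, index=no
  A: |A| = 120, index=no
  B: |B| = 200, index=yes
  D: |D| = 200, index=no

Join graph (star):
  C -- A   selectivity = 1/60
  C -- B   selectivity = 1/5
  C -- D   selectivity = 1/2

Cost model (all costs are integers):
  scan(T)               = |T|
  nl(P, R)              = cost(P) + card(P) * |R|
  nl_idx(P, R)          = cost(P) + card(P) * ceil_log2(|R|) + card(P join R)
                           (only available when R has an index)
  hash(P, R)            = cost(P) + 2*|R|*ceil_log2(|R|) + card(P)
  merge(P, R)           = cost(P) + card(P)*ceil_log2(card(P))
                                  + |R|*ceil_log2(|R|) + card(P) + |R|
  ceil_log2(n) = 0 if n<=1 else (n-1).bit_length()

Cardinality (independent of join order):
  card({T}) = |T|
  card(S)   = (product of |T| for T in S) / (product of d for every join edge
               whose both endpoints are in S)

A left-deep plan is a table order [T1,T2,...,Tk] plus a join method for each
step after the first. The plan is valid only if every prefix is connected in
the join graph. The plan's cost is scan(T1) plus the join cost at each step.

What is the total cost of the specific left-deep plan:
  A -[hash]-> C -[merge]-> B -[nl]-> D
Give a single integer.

643160

step 1: scan A: cost=120, card=120
step 2: join C via hash
    card(P join C) = 120*40/(60) = 80
    cost = 120 + 2*40*6 + 120 = 720
step 3: join B via merge
    card(P join B) = 80*200/(5) = 3200
    cost = 720 + 80*7 + 200*8 + 80 + 200 = 3160
step 4: join D via nl
    card(P join D) = 3200*200/(2) = 320000
    cost = 3160 + 3200*200 = 643160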